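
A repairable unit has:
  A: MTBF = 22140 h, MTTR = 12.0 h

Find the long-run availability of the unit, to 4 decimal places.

0.9995

A(A) = MTBF/(MTBF+MTTR) = 22140/(22140+12.0) = 0.9995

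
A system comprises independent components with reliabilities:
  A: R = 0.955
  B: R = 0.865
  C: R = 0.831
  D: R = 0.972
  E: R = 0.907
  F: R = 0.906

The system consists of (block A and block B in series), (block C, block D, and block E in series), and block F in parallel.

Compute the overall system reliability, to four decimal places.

0.9956

Series (A and B): 0.955000 × 0.865000 = 0.826075
Series (C, D, and E): 0.831000 × 0.972000 × 0.907000 = 0.732613
Parallel ([0.826075], [0.732613], and F): 1 − (1 − 0.826075)(1 − 0.732613)(1 − 0.906000) = 0.9956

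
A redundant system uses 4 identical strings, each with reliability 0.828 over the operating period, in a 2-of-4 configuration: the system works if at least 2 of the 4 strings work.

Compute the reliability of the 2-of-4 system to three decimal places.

R = Σ_{i=2}^{4} C(4,i) p^i (1−p)^{4−i} with p = 0.828
C(4,2)·0.828^2·0.172^2 = 0.12169
C(4,3)·0.828^3·0.172^1 = 0.39055
C(4,4)·0.828^4·0.172^0 = 0.47003
Sum = 0.982

0.982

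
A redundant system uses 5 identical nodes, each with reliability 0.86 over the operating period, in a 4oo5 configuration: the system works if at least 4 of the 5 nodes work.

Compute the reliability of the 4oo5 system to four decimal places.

0.8533

R = Σ_{i=4}^{5} C(5,i) p^i (1−p)^{5−i} with p = 0.86
C(5,4)·0.86^4·0.14^1 = 0.382906
C(5,5)·0.86^5·0.14^0 = 0.470427
Sum = 0.8533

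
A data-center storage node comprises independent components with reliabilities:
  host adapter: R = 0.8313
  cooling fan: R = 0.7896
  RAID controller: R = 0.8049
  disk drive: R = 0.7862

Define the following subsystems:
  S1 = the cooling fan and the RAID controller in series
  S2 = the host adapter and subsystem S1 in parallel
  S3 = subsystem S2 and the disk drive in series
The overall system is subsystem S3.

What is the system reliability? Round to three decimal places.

0.738

Series (cooling fan and RAID controller): 0.78960 × 0.80490 = 0.63555
Parallel (host adapter and [0.63555]): 1 − (1 − 0.83130)(1 − 0.63555) = 0.93852
Series ([0.93852] and disk drive): 0.93852 × 0.78620 = 0.738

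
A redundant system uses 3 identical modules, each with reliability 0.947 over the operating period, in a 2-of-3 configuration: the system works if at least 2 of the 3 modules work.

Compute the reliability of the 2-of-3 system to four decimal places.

R = Σ_{i=2}^{3} C(3,i) p^i (1−p)^{3−i} with p = 0.947
C(3,2)·0.947^2·0.053^1 = 0.142593
C(3,3)·0.947^3·0.053^0 = 0.849278
Sum = 0.9919

0.9919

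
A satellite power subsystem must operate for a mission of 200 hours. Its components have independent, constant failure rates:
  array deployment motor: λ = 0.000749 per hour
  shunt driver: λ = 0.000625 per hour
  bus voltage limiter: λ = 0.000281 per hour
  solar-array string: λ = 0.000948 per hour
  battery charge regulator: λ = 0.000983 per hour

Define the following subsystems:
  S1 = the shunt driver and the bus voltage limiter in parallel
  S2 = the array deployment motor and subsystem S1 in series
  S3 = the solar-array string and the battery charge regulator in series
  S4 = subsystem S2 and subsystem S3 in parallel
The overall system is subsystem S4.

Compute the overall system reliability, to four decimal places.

0.9537

R(array deployment motor) = exp(−0.000749 × 200) = 0.860880
R(shunt driver) = exp(−0.000625 × 200) = 0.882497
R(bus voltage limiter) = exp(−0.000281 × 200) = 0.945350
R(solar-array string) = exp(−0.000948 × 200) = 0.827290
R(battery charge regulator) = exp(−0.000983 × 200) = 0.821519
Parallel (shunt driver and bus voltage limiter): 1 − (1 − 0.882497)(1 − 0.945350) = 0.993578
Series (array deployment motor and [0.993578]): 0.860880 × 0.993578 = 0.855351
Series (solar-array string and battery charge regulator): 0.827290 × 0.821519 = 0.679634
Parallel ([0.855351] and [0.679634]): 1 − (1 − 0.855351)(1 − 0.679634) = 0.9537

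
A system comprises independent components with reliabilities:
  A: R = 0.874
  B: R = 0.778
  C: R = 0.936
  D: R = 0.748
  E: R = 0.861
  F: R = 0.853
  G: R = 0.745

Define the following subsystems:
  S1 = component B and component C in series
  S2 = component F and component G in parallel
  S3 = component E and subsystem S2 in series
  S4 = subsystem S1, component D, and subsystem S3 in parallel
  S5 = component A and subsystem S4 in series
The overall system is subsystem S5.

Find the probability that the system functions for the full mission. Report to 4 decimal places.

Series (B and C): 0.778000 × 0.936000 = 0.728208
Parallel (F and G): 1 − (1 − 0.853000)(1 − 0.745000) = 0.962515
Series (E and [0.962515]): 0.861000 × 0.962515 = 0.828725
Parallel ([0.728208], D, and [0.828725]): 1 − (1 − 0.728208)(1 − 0.748000)(1 − 0.828725) = 0.988269
Series (A and [0.988269]): 0.874000 × 0.988269 = 0.8637

0.8637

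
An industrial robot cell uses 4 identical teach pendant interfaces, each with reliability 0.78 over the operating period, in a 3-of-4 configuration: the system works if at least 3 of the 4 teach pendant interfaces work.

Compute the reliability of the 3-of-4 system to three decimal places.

0.788

R = Σ_{i=3}^{4} C(4,i) p^i (1−p)^{4−i} with p = 0.78
C(4,3)·0.78^3·0.22^1 = 0.41761
C(4,4)·0.78^4·0.22^0 = 0.37015
Sum = 0.788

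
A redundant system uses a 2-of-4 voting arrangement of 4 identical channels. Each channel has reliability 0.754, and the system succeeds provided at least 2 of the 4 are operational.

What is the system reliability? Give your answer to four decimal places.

R = Σ_{i=2}^{4} C(4,i) p^i (1−p)^{4−i} with p = 0.754
C(4,2)·0.754^2·0.246^2 = 0.206426
C(4,3)·0.754^3·0.246^1 = 0.421802
C(4,4)·0.754^4·0.246^0 = 0.323210
Sum = 0.9514

0.9514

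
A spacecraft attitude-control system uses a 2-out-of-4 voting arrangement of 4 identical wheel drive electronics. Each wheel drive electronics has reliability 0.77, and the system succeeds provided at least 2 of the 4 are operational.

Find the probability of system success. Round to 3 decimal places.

0.960

R = Σ_{i=2}^{4} C(4,i) p^i (1−p)^{4−i} with p = 0.77
C(4,2)·0.77^2·0.23^2 = 0.18819
C(4,3)·0.77^3·0.23^1 = 0.42001
C(4,4)·0.77^4·0.23^0 = 0.35153
Sum = 0.960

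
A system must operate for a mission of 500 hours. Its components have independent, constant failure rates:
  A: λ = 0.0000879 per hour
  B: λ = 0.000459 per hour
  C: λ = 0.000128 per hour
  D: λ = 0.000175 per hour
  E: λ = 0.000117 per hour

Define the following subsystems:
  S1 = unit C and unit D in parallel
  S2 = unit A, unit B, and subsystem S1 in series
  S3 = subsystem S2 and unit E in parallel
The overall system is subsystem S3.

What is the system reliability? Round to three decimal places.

R(A) = exp(−0.0000879 × 500) = 0.95700
R(B) = exp(−0.000459 × 500) = 0.79493
R(C) = exp(−0.000128 × 500) = 0.93800
R(D) = exp(−0.000175 × 500) = 0.91622
R(E) = exp(−0.000117 × 500) = 0.94318
Parallel (C and D): 1 − (1 − 0.93800)(1 − 0.91622) = 0.99481
Series (A, B, and [0.99481]): 0.95700 × 0.79493 × 0.99481 = 0.75680
Parallel ([0.75680] and E): 1 − (1 − 0.75680)(1 − 0.94318) = 0.986

0.986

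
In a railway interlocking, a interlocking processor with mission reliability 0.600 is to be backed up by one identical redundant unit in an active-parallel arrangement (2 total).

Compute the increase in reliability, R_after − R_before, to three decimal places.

0.240

R_before = 0.600
R_after = 1 − (1 − 0.600)^2 = 0.840
ΔR = 0.840 − 0.600 = 0.240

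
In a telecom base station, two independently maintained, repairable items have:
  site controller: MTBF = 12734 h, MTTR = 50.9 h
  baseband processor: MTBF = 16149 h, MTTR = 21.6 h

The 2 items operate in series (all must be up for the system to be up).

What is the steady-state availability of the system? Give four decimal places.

0.9947

A(site controller) = MTBF/(MTBF+MTTR) = 12734/(12734+50.9) = 0.996019
A(baseband processor) = MTBF/(MTBF+MTTR) = 16149/(16149+21.6) = 0.998664
Series availability: 0.996019 × 0.998664 = 0.9947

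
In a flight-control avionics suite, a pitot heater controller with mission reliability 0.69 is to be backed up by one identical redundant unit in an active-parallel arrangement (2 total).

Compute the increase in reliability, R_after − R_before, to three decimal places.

R_before = 0.69
R_after = 1 − (1 − 0.69)^2 = 0.904
ΔR = 0.904 − 0.69 = 0.214

0.214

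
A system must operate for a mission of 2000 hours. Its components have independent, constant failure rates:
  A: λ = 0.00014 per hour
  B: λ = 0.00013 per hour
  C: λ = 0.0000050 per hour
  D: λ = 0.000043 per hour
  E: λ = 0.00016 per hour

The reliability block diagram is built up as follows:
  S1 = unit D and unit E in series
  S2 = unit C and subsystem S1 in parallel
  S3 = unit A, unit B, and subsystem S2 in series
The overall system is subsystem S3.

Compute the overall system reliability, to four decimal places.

0.5808

R(A) = exp(−0.00014 × 2000) = 0.755784
R(B) = exp(−0.00013 × 2000) = 0.771052
R(C) = exp(−0.0000050 × 2000) = 0.990050
R(D) = exp(−0.000043 × 2000) = 0.917594
R(E) = exp(−0.00016 × 2000) = 0.726149
Series (D and E): 0.917594 × 0.726149 = 0.666310
Parallel (C and [0.666310]): 1 − (1 − 0.990050)(1 − 0.666310) = 0.996680
Series (A, B, and [0.996680]): 0.755784 × 0.771052 × 0.996680 = 0.5808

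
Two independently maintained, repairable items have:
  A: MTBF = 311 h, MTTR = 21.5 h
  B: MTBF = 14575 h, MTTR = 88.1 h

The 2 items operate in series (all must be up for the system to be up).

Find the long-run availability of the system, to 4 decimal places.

A(A) = MTBF/(MTBF+MTTR) = 311/(311+21.5) = 0.935338
A(B) = MTBF/(MTBF+MTTR) = 14575/(14575+88.1) = 0.993992
Series availability: 0.935338 × 0.993992 = 0.9297

0.9297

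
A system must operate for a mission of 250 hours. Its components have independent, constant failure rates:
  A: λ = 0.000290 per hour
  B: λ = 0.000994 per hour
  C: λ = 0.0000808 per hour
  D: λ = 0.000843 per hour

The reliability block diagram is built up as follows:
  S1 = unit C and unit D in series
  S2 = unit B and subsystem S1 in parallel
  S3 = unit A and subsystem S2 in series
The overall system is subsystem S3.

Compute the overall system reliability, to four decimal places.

0.8879

R(A) = exp(−0.000290 × 250) = 0.930066
R(B) = exp(−0.000994 × 250) = 0.779970
R(C) = exp(−0.0000808 × 250) = 0.980003
R(D) = exp(−0.000843 × 250) = 0.809977
Series (C and D): 0.980003 × 0.809977 = 0.793780
Parallel (B and [0.793780]): 1 − (1 − 0.779970)(1 − 0.793780) = 0.954625
Series (A and [0.954625]): 0.930066 × 0.954625 = 0.8879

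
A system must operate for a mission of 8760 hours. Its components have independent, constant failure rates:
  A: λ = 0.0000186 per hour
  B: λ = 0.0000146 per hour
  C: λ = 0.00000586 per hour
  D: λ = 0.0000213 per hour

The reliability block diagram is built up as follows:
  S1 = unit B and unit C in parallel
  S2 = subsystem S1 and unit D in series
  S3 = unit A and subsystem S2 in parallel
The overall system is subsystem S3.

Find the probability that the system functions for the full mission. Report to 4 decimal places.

0.9737

R(A) = exp(−0.0000186 × 8760) = 0.849646
R(B) = exp(−0.0000146 × 8760) = 0.879945
R(C) = exp(−0.00000586 × 8760) = 0.949962
R(D) = exp(−0.0000213 × 8760) = 0.829786
Parallel (B and C): 1 − (1 − 0.879945)(1 − 0.949962) = 0.993993
Series ([0.993993] and D): 0.993993 × 0.829786 = 0.824801
Parallel (A and [0.824801]): 1 − (1 − 0.849646)(1 − 0.824801) = 0.9737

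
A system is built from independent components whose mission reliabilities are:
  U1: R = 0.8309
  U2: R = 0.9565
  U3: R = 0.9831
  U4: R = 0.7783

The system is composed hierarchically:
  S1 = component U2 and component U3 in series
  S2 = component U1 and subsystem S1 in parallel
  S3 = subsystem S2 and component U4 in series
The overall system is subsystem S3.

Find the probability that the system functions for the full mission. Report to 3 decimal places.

0.770

Series (U2 and U3): 0.95650 × 0.98310 = 0.94034
Parallel (U1 and [0.94034]): 1 − (1 − 0.83090)(1 − 0.94034) = 0.98991
Series ([0.98991] and U4): 0.98991 × 0.77830 = 0.770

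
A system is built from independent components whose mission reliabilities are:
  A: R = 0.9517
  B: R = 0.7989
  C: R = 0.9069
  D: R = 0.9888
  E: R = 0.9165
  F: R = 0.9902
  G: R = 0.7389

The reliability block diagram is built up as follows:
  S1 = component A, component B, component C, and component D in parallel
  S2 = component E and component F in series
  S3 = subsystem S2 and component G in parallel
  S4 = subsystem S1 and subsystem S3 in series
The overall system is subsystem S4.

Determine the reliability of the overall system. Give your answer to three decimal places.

0.976

Parallel (A, B, C, and D): 1 − (1 − 0.95170)(1 − 0.79890)(1 − 0.90690)(1 − 0.98880) = 0.99999
Series (E and F): 0.91650 × 0.99020 = 0.90752
Parallel ([0.90752] and G): 1 − (1 − 0.90752)(1 − 0.73890) = 0.97585
Series ([0.99999] and [0.97585]): 0.99999 × 0.97585 = 0.976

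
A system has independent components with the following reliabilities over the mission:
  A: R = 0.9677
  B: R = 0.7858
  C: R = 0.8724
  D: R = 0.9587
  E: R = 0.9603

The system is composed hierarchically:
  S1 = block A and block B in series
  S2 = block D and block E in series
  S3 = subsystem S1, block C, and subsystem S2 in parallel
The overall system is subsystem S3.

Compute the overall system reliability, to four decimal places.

Series (A and B): 0.967700 × 0.785800 = 0.760419
Series (D and E): 0.958700 × 0.960300 = 0.920640
Parallel ([0.760419], C, and [0.920640]): 1 − (1 − 0.760419)(1 − 0.872400)(1 − 0.920640) = 0.9976

0.9976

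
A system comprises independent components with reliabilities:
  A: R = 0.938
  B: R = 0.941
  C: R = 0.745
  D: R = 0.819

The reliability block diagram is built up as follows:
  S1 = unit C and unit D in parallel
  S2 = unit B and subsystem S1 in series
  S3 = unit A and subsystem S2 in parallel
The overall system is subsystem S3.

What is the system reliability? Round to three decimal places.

0.994

Parallel (C and D): 1 − (1 − 0.74500)(1 − 0.81900) = 0.95385
Series (B and [0.95385]): 0.94100 × 0.95385 = 0.89757
Parallel (A and [0.89757]): 1 − (1 − 0.93800)(1 − 0.89757) = 0.994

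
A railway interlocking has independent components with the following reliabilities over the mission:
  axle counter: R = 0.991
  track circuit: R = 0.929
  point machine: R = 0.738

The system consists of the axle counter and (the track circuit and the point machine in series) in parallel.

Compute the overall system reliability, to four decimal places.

Series (track circuit and point machine): 0.929000 × 0.738000 = 0.685602
Parallel (axle counter and [0.685602]): 1 − (1 − 0.991000)(1 − 0.685602) = 0.9972

0.9972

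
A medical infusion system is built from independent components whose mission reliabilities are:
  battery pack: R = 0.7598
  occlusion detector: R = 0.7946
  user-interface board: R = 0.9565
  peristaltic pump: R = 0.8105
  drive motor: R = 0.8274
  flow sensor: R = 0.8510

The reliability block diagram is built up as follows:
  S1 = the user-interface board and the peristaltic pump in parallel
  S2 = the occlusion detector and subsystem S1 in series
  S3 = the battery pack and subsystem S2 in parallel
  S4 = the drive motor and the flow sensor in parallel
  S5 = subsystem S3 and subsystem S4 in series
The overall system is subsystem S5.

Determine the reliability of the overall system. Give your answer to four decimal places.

0.9247

Parallel (user-interface board and peristaltic pump): 1 − (1 − 0.956500)(1 − 0.810500) = 0.991757
Series (occlusion detector and [0.991757]): 0.794600 × 0.991757 = 0.788050
Parallel (battery pack and [0.788050]): 1 − (1 − 0.759800)(1 − 0.788050) = 0.949090
Parallel (drive motor and flow sensor): 1 − (1 − 0.827400)(1 − 0.851000) = 0.974283
Series ([0.949090] and [0.974283]): 0.949090 × 0.974283 = 0.9247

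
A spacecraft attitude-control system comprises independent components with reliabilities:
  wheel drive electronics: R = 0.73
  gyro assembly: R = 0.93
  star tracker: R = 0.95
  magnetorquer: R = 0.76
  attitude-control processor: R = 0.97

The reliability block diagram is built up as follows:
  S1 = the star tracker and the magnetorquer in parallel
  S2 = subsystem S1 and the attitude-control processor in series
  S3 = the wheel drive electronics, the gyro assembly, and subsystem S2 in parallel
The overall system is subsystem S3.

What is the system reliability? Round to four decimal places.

Parallel (star tracker and magnetorquer): 1 − (1 − 0.950000)(1 − 0.760000) = 0.988000
Series ([0.988000] and attitude-control processor): 0.988000 × 0.970000 = 0.958360
Parallel (wheel drive electronics, gyro assembly, and [0.958360]): 1 − (1 − 0.730000)(1 − 0.930000)(1 − 0.958360) = 0.9992

0.9992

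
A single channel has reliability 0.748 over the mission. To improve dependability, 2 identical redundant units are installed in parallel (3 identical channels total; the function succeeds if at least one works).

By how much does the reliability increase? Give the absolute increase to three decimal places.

R_before = 0.748
R_after = 1 − (1 − 0.748)^3 = 0.984
ΔR = 0.984 − 0.748 = 0.236

0.236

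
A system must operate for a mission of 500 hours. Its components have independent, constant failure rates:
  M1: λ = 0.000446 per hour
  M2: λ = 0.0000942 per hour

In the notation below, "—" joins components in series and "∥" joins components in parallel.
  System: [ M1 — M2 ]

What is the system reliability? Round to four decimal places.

0.7633

R(M1) = exp(−0.000446 × 500) = 0.800115
R(M2) = exp(−0.0000942 × 500) = 0.953992
Series (M1 and M2): 0.800115 × 0.953992 = 0.7633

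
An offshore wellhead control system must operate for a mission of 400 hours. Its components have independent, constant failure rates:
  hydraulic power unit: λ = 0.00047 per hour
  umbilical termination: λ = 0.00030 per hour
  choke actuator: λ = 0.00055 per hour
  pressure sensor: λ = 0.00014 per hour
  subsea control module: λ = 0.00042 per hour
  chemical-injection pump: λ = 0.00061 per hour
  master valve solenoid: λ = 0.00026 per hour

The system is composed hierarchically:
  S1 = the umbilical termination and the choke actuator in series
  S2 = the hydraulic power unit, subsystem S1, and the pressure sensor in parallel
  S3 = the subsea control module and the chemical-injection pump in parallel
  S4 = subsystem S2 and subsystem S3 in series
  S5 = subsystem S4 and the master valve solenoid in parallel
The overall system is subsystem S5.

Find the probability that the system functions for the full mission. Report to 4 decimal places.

0.9964

R(hydraulic power unit) = exp(−0.00047 × 400) = 0.828615
R(umbilical termination) = exp(−0.00030 × 400) = 0.886920
R(choke actuator) = exp(−0.00055 × 400) = 0.802519
R(pressure sensor) = exp(−0.00014 × 400) = 0.945539
R(subsea control module) = exp(−0.00042 × 400) = 0.845354
R(chemical-injection pump) = exp(−0.00061 × 400) = 0.783488
R(master valve solenoid) = exp(−0.00026 × 400) = 0.901225
Series (umbilical termination and choke actuator): 0.886920 × 0.802519 = 0.711770
Parallel (hydraulic power unit, [0.711770], and pressure sensor): 1 − (1 − 0.828615)(1 − 0.711770)(1 − 0.945539) = 0.997310
Parallel (subsea control module and chemical-injection pump): 1 − (1 − 0.845354)(1 − 0.783488) = 0.966517
Series ([0.997310] and [0.966517]): 0.997310 × 0.966517 = 0.963917
Parallel ([0.963917] and master valve solenoid): 1 − (1 − 0.963917)(1 − 0.901225) = 0.9964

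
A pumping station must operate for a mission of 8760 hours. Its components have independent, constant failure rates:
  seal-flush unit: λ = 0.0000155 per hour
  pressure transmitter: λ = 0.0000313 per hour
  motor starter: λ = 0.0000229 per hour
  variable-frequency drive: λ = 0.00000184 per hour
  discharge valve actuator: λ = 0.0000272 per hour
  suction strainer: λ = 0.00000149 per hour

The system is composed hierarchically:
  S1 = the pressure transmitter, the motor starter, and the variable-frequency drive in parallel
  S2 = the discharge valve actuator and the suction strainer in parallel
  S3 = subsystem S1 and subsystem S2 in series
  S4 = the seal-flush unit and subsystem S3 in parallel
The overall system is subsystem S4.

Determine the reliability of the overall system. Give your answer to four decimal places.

0.9996

R(seal-flush unit) = exp(−0.0000155 × 8760) = 0.873035
R(pressure transmitter) = exp(−0.0000313 × 8760) = 0.760189
R(motor starter) = exp(−0.0000229 × 8760) = 0.818236
R(variable-frequency drive) = exp(−0.00000184 × 8760) = 0.984011
R(discharge valve actuator) = exp(−0.0000272 × 8760) = 0.787988
R(suction strainer) = exp(−0.00000149 × 8760) = 0.987032
Parallel (pressure transmitter, motor starter, and variable-frequency drive): 1 − (1 − 0.760189)(1 − 0.818236)(1 − 0.984011) = 0.999303
Parallel (discharge valve actuator and suction strainer): 1 − (1 − 0.787988)(1 − 0.987032) = 0.997251
Series ([0.999303] and [0.997251]): 0.999303 × 0.997251 = 0.996556
Parallel (seal-flush unit and [0.996556]): 1 − (1 − 0.873035)(1 − 0.996556) = 0.9996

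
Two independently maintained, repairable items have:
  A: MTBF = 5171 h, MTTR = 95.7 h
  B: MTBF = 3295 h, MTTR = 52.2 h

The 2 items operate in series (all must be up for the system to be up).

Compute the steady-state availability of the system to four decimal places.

0.9665

A(A) = MTBF/(MTBF+MTTR) = 5171/(5171+95.7) = 0.981829
A(B) = MTBF/(MTBF+MTTR) = 3295/(3295+52.2) = 0.984405
Series availability: 0.981829 × 0.984405 = 0.9665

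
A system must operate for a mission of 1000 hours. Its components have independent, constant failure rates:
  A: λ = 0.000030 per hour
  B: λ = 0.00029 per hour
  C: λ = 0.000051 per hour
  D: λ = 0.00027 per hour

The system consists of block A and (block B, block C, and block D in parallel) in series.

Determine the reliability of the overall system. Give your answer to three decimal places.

R(A) = exp(−0.000030 × 1000) = 0.97045
R(B) = exp(−0.00029 × 1000) = 0.74826
R(C) = exp(−0.000051 × 1000) = 0.95028
R(D) = exp(−0.00027 × 1000) = 0.76338
Parallel (B, C, and D): 1 − (1 − 0.74826)(1 − 0.95028)(1 − 0.76338) = 0.99704
Series (A and [0.99704]): 0.97045 × 0.99704 = 0.968

0.968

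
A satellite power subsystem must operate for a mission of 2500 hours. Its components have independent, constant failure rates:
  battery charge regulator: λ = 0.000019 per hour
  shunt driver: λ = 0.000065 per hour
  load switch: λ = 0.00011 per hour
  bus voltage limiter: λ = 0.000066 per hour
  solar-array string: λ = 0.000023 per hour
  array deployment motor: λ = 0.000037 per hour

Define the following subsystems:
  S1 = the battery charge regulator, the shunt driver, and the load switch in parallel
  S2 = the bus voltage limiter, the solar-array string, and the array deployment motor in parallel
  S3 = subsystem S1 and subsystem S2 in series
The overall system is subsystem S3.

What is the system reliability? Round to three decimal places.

R(battery charge regulator) = exp(−0.000019 × 2500) = 0.95361
R(shunt driver) = exp(−0.000065 × 2500) = 0.85002
R(load switch) = exp(−0.00011 × 2500) = 0.75957
R(bus voltage limiter) = exp(−0.000066 × 2500) = 0.84789
R(solar-array string) = exp(−0.000023 × 2500) = 0.94412
R(array deployment motor) = exp(−0.000037 × 2500) = 0.91165
Parallel (battery charge regulator, shunt driver, and load switch): 1 − (1 − 0.95361)(1 − 0.85002)(1 − 0.75957) = 0.99833
Parallel (bus voltage limiter, solar-array string, and array deployment motor): 1 − (1 − 0.84789)(1 − 0.94412)(1 − 0.91165) = 0.99925
Series ([0.99833] and [0.99925]): 0.99833 × 0.99925 = 0.998

0.998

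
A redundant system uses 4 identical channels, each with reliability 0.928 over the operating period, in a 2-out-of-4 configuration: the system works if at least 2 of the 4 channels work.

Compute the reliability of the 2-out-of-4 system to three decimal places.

0.999

R = Σ_{i=2}^{4} C(4,i) p^i (1−p)^{4−i} with p = 0.928
C(4,2)·0.928^2·0.072^2 = 0.02679
C(4,3)·0.928^3·0.072^1 = 0.23016
C(4,4)·0.928^4·0.072^0 = 0.74164
Sum = 0.999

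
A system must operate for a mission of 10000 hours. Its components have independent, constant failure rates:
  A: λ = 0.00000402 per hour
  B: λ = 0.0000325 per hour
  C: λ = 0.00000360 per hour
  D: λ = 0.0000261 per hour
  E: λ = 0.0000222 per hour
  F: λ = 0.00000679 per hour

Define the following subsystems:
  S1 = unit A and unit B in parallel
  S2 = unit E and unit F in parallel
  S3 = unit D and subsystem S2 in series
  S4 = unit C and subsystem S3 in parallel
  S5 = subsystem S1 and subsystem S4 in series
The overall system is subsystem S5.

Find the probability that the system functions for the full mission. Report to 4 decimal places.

R(A) = exp(−0.00000402 × 10000) = 0.960597
R(B) = exp(−0.0000325 × 10000) = 0.722527
R(C) = exp(−0.00000360 × 10000) = 0.964640
R(D) = exp(−0.0000261 × 10000) = 0.770281
R(E) = exp(−0.0000222 × 10000) = 0.800915
R(F) = exp(−0.00000679 × 10000) = 0.934354
Parallel (A and B): 1 − (1 − 0.960597)(1 − 0.722527) = 0.989067
Parallel (E and F): 1 − (1 − 0.800915)(1 − 0.934354) = 0.986931
Series (D and [0.986931]): 0.770281 × 0.986931 = 0.760214
Parallel (C and [0.760214]): 1 − (1 − 0.964640)(1 − 0.760214) = 0.991521
Series ([0.989067] and [0.991521]): 0.989067 × 0.991521 = 0.9807

0.9807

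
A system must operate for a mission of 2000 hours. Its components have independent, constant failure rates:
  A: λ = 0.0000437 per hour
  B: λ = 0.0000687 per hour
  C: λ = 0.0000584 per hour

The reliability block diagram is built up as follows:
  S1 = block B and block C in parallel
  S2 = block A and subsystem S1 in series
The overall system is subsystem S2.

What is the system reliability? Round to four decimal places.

0.9033

R(A) = exp(−0.0000437 × 2000) = 0.916310
R(B) = exp(−0.0000687 × 2000) = 0.871622
R(C) = exp(−0.0000584 × 2000) = 0.889763
Parallel (B and C): 1 − (1 − 0.871622)(1 − 0.889763) = 0.985848
Series (A and [0.985848]): 0.916310 × 0.985848 = 0.9033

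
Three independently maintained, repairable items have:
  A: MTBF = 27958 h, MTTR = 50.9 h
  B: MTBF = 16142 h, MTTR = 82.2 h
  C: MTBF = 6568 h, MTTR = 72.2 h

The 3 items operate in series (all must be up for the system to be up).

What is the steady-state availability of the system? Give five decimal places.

0.98233

A(A) = MTBF/(MTBF+MTTR) = 27958/(27958+50.9) = 0.998183
A(B) = MTBF/(MTBF+MTTR) = 16142/(16142+82.2) = 0.994933
A(C) = MTBF/(MTBF+MTTR) = 6568/(6568+72.2) = 0.989127
Series availability: 0.998183 × 0.994933 × 0.989127 = 0.98233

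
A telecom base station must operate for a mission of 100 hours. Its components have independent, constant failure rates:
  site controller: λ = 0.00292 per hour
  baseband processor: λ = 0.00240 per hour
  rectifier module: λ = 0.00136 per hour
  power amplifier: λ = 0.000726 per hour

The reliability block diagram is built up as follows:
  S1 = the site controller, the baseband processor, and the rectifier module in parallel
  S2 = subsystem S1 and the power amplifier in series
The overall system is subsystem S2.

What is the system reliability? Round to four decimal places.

0.9236

R(site controller) = exp(−0.00292 × 100) = 0.746769
R(baseband processor) = exp(−0.00240 × 100) = 0.786628
R(rectifier module) = exp(−0.00136 × 100) = 0.872843
R(power amplifier) = exp(−0.000726 × 100) = 0.929973
Parallel (site controller, baseband processor, and rectifier module): 1 − (1 − 0.746769)(1 − 0.786628)(1 − 0.872843) = 0.993129
Series ([0.993129] and power amplifier): 0.993129 × 0.929973 = 0.9236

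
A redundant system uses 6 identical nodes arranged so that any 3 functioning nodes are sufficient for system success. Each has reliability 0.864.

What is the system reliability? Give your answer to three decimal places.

0.996

R = Σ_{i=3}^{6} C(6,i) p^i (1−p)^{6−i} with p = 0.864
C(6,3)·0.864^3·0.136^3 = 0.03245
C(6,4)·0.864^4·0.136^2 = 0.15461
C(6,5)·0.864^5·0.136^1 = 0.39288
C(6,6)·0.864^6·0.136^0 = 0.41599
Sum = 0.996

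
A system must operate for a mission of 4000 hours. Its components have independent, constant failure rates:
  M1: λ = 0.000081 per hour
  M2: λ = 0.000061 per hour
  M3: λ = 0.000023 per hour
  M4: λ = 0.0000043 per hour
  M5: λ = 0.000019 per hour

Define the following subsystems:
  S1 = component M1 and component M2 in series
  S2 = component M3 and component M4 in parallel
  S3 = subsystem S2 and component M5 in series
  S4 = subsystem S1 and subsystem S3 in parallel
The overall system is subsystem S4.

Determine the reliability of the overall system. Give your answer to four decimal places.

R(M1) = exp(−0.000081 × 4000) = 0.723250
R(M2) = exp(−0.000061 × 4000) = 0.783488
R(M3) = exp(−0.000023 × 4000) = 0.912105
R(M4) = exp(−0.0000043 × 4000) = 0.982947
R(M5) = exp(−0.000019 × 4000) = 0.926816
Series (M1 and M2): 0.723250 × 0.783488 = 0.566658
Parallel (M3 and M4): 1 − (1 − 0.912105)(1 − 0.982947) = 0.998501
Series ([0.998501] and M5): 0.998501 × 0.926816 = 0.925427
Parallel ([0.566658] and [0.925427]): 1 − (1 − 0.566658)(1 − 0.925427) = 0.9677

0.9677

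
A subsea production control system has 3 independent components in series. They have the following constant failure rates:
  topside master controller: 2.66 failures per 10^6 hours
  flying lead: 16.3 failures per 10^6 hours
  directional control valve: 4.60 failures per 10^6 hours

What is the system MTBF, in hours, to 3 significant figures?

Series of exponential components: λ_sys = Σ λ_i
λ_sys = 0.00000266 + 0.0000163 + 0.00000460 = 2.3560e-05 /h
MTBF = 1 / λ_sys = 42400 h

42400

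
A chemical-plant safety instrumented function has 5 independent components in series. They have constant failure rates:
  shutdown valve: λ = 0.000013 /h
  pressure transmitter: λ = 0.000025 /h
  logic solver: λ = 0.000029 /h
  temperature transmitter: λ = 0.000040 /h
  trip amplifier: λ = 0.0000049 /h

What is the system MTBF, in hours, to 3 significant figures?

Series of exponential components: λ_sys = Σ λ_i
λ_sys = 0.000013 + 0.000025 + 0.000029 + 0.000040 + 0.0000049 = 1.1190e-04 /h
MTBF = 1 / λ_sys = 8940 h

8940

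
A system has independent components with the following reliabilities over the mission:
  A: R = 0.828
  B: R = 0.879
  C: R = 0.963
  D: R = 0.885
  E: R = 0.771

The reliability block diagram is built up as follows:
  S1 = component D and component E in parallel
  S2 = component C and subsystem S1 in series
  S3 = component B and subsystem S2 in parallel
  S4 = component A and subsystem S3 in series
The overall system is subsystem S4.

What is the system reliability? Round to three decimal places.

0.822

Parallel (D and E): 1 − (1 − 0.88500)(1 − 0.77100) = 0.97367
Series (C and [0.97367]): 0.96300 × 0.97367 = 0.93764
Parallel (B and [0.93764]): 1 − (1 − 0.87900)(1 − 0.93764) = 0.99245
Series (A and [0.99245]): 0.82800 × 0.99245 = 0.822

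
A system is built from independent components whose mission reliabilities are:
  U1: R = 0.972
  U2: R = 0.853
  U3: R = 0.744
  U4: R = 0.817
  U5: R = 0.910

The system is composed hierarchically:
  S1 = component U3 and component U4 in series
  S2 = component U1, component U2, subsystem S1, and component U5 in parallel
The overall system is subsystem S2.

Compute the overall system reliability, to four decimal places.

0.9999

Series (U3 and U4): 0.744000 × 0.817000 = 0.607848
Parallel (U1, U2, [0.607848], and U5): 1 − (1 − 0.972000)(1 − 0.853000)(1 − 0.607848)(1 − 0.910000) = 0.9999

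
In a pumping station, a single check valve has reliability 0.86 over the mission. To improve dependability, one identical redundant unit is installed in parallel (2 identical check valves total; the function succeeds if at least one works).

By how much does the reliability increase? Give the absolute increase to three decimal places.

0.120

R_before = 0.86
R_after = 1 − (1 − 0.86)^2 = 0.980
ΔR = 0.980 − 0.86 = 0.120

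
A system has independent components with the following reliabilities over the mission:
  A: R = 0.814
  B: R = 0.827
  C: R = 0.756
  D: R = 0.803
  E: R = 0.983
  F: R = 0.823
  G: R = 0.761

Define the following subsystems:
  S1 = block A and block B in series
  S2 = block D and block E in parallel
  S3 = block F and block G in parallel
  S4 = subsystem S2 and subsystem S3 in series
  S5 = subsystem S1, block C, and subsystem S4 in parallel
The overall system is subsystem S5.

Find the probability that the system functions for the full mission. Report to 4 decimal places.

Series (A and B): 0.814000 × 0.827000 = 0.673178
Parallel (D and E): 1 − (1 − 0.803000)(1 − 0.983000) = 0.996651
Parallel (F and G): 1 − (1 − 0.823000)(1 − 0.761000) = 0.957697
Series ([0.996651] and [0.957697]): 0.996651 × 0.957697 = 0.954490
Parallel ([0.673178], C, and [0.954490]): 1 − (1 − 0.673178)(1 − 0.756000)(1 − 0.954490) = 0.9964

0.9964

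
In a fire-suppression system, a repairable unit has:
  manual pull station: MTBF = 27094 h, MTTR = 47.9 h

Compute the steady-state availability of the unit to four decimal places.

0.9982

A(manual pull station) = MTBF/(MTBF+MTTR) = 27094/(27094+47.9) = 0.9982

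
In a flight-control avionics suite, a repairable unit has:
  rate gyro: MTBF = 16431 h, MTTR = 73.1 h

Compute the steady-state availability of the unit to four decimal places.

0.9956

A(rate gyro) = MTBF/(MTBF+MTTR) = 16431/(16431+73.1) = 0.9956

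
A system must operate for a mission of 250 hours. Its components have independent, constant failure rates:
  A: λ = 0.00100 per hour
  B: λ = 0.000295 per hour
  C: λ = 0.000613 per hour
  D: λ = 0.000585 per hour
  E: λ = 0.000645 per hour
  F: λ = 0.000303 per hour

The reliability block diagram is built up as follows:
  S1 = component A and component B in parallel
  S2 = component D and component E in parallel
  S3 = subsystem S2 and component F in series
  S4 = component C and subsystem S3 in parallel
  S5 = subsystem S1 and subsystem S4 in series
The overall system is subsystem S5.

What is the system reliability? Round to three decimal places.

R(A) = exp(−0.00100 × 250) = 0.77880
R(B) = exp(−0.000295 × 250) = 0.92890
R(C) = exp(−0.000613 × 250) = 0.85792
R(D) = exp(−0.000585 × 250) = 0.86394
R(E) = exp(−0.000645 × 250) = 0.85108
R(F) = exp(−0.000303 × 250) = 0.92705
Parallel (A and B): 1 − (1 − 0.77880)(1 − 0.92890) = 0.98427
Parallel (D and E): 1 − (1 − 0.86394)(1 − 0.85108) = 0.97974
Series ([0.97974] and F): 0.97974 × 0.92705 = 0.90827
Parallel (C and [0.90827]): 1 − (1 − 0.85792)(1 − 0.90827) = 0.98697
Series ([0.98427] and [0.98697]): 0.98427 × 0.98697 = 0.971

0.971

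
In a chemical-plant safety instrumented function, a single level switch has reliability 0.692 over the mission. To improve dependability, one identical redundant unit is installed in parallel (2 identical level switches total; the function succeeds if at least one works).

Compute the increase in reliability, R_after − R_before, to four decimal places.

R_before = 0.692
R_after = 1 − (1 − 0.692)^2 = 0.9051
ΔR = 0.9051 − 0.692 = 0.2131

0.2131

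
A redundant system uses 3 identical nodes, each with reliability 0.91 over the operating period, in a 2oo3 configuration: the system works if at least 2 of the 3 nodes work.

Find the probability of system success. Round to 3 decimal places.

R = Σ_{i=2}^{3} C(3,i) p^i (1−p)^{3−i} with p = 0.91
C(3,2)·0.91^2·0.09^1 = 0.22359
C(3,3)·0.91^3·0.09^0 = 0.75357
Sum = 0.977

0.977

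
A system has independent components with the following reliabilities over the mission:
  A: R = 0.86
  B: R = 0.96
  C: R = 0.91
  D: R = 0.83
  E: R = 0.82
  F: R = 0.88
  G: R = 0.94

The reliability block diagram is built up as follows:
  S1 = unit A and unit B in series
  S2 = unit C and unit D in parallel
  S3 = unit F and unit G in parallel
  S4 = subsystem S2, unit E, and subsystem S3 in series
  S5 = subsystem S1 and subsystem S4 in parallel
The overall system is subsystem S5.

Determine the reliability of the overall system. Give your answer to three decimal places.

Series (A and B): 0.86000 × 0.96000 = 0.82560
Parallel (C and D): 1 − (1 − 0.91000)(1 − 0.83000) = 0.98470
Parallel (F and G): 1 − (1 − 0.88000)(1 − 0.94000) = 0.99280
Series ([0.98470], E, and [0.99280]): 0.98470 × 0.82000 × 0.99280 = 0.80164
Parallel ([0.82560] and [0.80164]): 1 − (1 − 0.82560)(1 − 0.80164) = 0.965

0.965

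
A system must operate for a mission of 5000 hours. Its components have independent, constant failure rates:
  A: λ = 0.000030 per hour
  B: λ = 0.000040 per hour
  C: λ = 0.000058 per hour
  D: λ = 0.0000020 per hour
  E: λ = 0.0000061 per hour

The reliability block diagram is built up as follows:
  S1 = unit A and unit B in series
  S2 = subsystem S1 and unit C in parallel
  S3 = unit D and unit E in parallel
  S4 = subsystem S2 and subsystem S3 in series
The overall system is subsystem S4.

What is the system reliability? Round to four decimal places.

R(A) = exp(−0.000030 × 5000) = 0.860708
R(B) = exp(−0.000040 × 5000) = 0.818731
R(C) = exp(−0.000058 × 5000) = 0.748264
R(D) = exp(−0.0000020 × 5000) = 0.990050
R(E) = exp(−0.0000061 × 5000) = 0.969960
Series (A and B): 0.860708 × 0.818731 = 0.704688
Parallel ([0.704688] and C): 1 − (1 − 0.704688)(1 − 0.748264) = 0.925659
Parallel (D and E): 1 − (1 − 0.990050)(1 − 0.969960) = 0.999701
Series ([0.925659] and [0.999701]): 0.925659 × 0.999701 = 0.9254

0.9254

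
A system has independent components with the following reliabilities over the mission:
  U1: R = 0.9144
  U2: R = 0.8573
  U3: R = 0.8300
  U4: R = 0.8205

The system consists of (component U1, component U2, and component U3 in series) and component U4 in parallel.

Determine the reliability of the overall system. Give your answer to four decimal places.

Series (U1, U2, and U3): 0.914400 × 0.857300 × 0.830000 = 0.650650
Parallel ([0.650650] and U4): 1 − (1 − 0.650650)(1 − 0.820500) = 0.9373

0.9373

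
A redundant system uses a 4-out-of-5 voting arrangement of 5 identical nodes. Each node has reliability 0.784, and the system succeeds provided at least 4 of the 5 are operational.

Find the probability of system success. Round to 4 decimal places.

R = Σ_{i=4}^{5} C(5,i) p^i (1−p)^{5−i} with p = 0.784
C(5,4)·0.784^4·0.216^1 = 0.408026
C(5,5)·0.784^5·0.216^0 = 0.296197
Sum = 0.7042

0.7042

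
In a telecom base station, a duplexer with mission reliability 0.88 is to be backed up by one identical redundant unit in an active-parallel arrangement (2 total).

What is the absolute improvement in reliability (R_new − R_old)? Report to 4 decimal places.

0.1056

R_before = 0.88
R_after = 1 − (1 − 0.88)^2 = 0.9856
ΔR = 0.9856 − 0.88 = 0.1056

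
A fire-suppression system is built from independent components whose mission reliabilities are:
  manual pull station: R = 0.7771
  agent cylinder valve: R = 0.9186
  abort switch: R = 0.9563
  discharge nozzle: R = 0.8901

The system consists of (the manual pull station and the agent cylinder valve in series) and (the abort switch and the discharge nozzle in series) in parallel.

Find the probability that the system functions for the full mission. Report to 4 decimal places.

Series (manual pull station and agent cylinder valve): 0.777100 × 0.918600 = 0.713844
Series (abort switch and discharge nozzle): 0.956300 × 0.890100 = 0.851203
Parallel ([0.713844] and [0.851203]): 1 − (1 − 0.713844)(1 − 0.851203) = 0.9574

0.9574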